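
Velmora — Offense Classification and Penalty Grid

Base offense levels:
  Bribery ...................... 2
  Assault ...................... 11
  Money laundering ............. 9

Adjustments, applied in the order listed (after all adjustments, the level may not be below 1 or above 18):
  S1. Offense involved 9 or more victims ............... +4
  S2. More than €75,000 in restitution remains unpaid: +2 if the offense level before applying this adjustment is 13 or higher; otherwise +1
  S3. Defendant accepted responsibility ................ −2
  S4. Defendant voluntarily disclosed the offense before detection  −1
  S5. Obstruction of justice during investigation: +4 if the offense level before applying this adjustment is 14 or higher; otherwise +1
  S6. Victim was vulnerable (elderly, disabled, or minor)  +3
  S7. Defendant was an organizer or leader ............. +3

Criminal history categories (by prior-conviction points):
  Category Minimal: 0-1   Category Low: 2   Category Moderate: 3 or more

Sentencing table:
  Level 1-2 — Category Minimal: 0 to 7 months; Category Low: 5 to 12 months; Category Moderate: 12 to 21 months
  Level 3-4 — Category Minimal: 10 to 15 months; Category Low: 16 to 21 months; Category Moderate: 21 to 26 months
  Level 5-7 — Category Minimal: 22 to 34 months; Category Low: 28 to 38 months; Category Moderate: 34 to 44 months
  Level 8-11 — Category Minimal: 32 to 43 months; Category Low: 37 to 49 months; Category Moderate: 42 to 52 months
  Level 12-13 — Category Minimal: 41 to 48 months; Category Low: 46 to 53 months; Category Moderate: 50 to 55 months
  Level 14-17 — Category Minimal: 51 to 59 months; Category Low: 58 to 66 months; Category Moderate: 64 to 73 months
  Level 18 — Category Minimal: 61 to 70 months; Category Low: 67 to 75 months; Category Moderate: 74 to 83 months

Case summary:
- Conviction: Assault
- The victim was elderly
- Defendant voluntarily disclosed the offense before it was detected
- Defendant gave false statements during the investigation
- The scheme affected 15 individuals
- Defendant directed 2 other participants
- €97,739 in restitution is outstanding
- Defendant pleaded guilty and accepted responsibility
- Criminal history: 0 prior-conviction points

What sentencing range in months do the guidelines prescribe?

61-70 months

Base offense level for assault: 11.
S1 applies: 11 + 4 = 15.
S2 applies (level before this adjustment is 15 ≥ 13, so +2): 15 + 2 = 17.
S3 applies: 17 − 2 = 15.
S4 applies: 15 − 1 = 14.
S5 applies (level before this adjustment is 14 ≥ 14, so +4): 14 + 4 = 18.
S6 applies: 18 + 3 = 21.
S7 applies: 21 + 3 = 24.
Level 24 exceeds the maximum of 18; capped at 18.
Final offense level: 18.
Criminal history: 0 prior points → Category Minimal (0-1).
Level 18 falls in the 18 band.
Grid: Level 18 × Category Minimal = 61-70 months.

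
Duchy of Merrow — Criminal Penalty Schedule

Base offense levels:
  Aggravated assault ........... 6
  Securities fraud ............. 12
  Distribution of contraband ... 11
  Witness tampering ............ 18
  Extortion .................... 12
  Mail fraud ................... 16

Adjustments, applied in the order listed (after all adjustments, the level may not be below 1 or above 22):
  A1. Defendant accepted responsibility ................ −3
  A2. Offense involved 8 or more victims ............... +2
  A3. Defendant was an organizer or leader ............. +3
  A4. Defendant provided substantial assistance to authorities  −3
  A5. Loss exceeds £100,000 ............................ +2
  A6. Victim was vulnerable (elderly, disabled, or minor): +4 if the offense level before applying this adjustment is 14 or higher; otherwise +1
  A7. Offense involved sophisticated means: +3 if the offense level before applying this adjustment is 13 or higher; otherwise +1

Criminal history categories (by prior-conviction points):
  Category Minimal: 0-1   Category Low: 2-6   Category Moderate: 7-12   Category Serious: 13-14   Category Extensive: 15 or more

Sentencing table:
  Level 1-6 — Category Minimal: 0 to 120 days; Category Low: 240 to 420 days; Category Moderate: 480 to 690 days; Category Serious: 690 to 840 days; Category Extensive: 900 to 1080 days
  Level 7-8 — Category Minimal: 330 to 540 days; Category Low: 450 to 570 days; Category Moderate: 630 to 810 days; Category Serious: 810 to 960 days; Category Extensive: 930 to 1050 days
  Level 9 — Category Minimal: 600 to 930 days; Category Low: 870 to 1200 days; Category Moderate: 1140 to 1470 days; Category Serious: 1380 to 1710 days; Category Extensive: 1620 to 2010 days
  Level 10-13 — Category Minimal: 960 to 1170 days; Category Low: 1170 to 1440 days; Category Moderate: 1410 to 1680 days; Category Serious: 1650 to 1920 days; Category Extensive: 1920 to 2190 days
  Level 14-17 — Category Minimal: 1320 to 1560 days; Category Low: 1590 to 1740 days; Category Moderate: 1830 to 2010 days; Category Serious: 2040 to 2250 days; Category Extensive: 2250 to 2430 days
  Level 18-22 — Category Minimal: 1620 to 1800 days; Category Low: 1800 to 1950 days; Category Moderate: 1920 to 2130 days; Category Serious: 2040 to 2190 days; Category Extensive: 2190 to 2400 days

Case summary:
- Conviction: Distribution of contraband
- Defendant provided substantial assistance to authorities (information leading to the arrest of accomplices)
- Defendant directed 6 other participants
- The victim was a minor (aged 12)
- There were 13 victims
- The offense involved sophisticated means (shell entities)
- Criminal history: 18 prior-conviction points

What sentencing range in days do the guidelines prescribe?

2250-2430 days

Base offense level for distribution of contraband: 11.
A2 applies: 11 + 2 = 13.
A3 applies: 13 + 3 = 16.
A4 applies: 16 − 3 = 13.
A6 applies (level before this adjustment is 13 < 14, so +1): 13 + 1 = 14.
A7 applies (level before this adjustment is 14 ≥ 13, so +3): 14 + 3 = 17.
Final offense level: 17.
Criminal history: 18 prior points → Category Extensive (15+).
Level 17 falls in the 14-17 band.
Grid: Level 14-17 × Category Extensive = 2250-2430 days.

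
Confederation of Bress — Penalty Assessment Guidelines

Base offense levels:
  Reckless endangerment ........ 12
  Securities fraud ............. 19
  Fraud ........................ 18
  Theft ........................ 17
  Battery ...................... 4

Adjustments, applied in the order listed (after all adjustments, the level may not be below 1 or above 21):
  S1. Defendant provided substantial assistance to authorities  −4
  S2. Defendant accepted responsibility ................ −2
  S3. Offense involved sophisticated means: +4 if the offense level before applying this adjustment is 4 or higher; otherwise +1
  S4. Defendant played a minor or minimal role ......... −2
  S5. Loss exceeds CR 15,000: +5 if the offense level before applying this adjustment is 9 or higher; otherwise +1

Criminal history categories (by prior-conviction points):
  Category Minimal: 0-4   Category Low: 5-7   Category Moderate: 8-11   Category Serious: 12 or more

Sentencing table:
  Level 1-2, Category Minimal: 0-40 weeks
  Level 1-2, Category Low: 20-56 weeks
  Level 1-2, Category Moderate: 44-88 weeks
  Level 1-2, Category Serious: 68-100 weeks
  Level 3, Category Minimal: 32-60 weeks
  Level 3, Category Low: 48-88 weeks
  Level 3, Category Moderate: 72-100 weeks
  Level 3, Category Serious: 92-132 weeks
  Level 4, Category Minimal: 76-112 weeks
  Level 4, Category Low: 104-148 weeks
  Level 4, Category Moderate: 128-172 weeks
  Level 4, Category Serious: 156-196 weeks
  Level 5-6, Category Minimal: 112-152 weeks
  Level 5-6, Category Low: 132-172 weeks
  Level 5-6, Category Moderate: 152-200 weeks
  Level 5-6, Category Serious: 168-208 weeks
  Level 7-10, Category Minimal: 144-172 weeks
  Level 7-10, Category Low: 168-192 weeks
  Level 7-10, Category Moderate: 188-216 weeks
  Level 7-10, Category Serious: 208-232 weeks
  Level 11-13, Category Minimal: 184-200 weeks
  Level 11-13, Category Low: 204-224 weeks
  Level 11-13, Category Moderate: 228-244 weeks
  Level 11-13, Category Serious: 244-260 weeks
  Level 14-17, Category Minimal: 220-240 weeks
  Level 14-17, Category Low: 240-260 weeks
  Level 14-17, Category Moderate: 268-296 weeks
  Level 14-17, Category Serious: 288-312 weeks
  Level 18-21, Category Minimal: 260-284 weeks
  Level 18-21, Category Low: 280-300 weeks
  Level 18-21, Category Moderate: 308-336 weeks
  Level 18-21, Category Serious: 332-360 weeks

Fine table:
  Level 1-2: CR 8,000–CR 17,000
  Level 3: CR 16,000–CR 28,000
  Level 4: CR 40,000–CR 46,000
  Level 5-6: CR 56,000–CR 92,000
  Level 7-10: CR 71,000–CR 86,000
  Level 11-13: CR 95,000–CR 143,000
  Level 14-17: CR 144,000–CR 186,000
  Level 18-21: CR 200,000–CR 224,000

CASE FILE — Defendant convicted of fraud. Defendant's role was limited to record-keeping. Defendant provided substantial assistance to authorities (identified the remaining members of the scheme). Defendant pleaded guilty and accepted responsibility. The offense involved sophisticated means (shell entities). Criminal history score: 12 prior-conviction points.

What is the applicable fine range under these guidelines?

CR 144,000–CR 186,000

Base offense level for fraud: 18.
S1 applies: 18 − 4 = 14.
S2 applies: 14 − 2 = 12.
S3 applies (level before this adjustment is 12 ≥ 4, so +4): 12 + 4 = 16.
S4 applies: 16 − 2 = 14.
Final offense level: 14.
Level 14 falls in the 14-17 band.
Fine table: Level 14-17 → CR 144,000–CR 186,000.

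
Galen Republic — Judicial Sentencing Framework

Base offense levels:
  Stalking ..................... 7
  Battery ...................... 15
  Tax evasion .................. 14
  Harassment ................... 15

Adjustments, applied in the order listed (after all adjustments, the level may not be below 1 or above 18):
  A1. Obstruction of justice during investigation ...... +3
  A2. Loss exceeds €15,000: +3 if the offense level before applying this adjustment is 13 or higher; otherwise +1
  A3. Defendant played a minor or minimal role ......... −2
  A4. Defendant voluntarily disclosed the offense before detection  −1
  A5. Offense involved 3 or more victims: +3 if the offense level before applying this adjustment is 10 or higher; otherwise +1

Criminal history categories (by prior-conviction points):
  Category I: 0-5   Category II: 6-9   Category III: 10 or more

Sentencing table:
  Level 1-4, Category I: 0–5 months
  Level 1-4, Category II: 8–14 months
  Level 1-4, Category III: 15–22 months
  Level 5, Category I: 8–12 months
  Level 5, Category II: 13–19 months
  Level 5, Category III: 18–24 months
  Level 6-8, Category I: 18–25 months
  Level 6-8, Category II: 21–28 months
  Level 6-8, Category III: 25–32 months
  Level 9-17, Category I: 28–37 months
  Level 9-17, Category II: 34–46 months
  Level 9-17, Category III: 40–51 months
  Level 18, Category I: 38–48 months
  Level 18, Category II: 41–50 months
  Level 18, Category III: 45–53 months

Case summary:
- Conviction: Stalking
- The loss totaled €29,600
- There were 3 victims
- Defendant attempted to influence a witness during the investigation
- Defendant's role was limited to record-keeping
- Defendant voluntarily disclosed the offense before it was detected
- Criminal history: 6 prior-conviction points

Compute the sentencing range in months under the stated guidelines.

34-46 months

Base offense level for stalking: 7.
A1 applies: 7 + 3 = 10.
A2 applies (level before this adjustment is 10 < 13, so +1): 10 + 1 = 11.
A3 applies: 11 − 2 = 9.
A4 applies: 9 − 1 = 8.
A5 applies (level before this adjustment is 8 < 10, so +1): 8 + 1 = 9.
Final offense level: 9.
Criminal history: 6 prior points → Category II (6-9).
Level 9 falls in the 9-17 band.
Grid: Level 9-17 × Category II = 34-46 months.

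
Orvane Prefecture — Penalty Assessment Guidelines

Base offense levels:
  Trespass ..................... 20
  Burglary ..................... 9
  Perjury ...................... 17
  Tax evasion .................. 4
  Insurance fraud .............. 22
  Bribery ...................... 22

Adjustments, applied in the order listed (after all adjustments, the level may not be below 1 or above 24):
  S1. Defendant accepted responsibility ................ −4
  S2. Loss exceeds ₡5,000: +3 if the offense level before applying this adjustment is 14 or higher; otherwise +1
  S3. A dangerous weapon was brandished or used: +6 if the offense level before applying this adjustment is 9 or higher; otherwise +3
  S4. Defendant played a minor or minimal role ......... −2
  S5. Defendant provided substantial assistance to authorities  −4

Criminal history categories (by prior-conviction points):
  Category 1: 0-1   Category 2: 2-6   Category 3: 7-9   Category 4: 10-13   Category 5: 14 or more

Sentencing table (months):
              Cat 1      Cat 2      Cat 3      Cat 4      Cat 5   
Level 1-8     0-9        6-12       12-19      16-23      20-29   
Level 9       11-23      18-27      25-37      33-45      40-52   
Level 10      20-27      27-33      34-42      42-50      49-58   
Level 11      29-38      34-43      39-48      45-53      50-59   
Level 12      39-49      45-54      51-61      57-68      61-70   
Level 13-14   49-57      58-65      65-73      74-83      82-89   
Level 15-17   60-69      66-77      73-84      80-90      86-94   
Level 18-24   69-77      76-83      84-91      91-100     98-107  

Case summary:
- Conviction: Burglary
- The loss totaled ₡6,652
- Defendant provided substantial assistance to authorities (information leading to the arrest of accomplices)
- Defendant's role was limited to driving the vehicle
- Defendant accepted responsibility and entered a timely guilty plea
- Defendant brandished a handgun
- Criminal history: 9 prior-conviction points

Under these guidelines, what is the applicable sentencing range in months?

Base offense level for burglary: 9.
S1 applies: 9 − 4 = 5.
S2 applies (level before this adjustment is 5 < 14, so +1): 5 + 1 = 6.
S3 applies (level before this adjustment is 6 < 9, so +3): 6 + 3 = 9.
S4 applies: 9 − 2 = 7.
S5 applies: 7 − 4 = 3.
Final offense level: 3.
Criminal history: 9 prior points → Category 3 (7-9).
Level 3 falls in the 1-8 band.
Grid: Level 1-8 × Category 3 = 12-19 months.

12-19 months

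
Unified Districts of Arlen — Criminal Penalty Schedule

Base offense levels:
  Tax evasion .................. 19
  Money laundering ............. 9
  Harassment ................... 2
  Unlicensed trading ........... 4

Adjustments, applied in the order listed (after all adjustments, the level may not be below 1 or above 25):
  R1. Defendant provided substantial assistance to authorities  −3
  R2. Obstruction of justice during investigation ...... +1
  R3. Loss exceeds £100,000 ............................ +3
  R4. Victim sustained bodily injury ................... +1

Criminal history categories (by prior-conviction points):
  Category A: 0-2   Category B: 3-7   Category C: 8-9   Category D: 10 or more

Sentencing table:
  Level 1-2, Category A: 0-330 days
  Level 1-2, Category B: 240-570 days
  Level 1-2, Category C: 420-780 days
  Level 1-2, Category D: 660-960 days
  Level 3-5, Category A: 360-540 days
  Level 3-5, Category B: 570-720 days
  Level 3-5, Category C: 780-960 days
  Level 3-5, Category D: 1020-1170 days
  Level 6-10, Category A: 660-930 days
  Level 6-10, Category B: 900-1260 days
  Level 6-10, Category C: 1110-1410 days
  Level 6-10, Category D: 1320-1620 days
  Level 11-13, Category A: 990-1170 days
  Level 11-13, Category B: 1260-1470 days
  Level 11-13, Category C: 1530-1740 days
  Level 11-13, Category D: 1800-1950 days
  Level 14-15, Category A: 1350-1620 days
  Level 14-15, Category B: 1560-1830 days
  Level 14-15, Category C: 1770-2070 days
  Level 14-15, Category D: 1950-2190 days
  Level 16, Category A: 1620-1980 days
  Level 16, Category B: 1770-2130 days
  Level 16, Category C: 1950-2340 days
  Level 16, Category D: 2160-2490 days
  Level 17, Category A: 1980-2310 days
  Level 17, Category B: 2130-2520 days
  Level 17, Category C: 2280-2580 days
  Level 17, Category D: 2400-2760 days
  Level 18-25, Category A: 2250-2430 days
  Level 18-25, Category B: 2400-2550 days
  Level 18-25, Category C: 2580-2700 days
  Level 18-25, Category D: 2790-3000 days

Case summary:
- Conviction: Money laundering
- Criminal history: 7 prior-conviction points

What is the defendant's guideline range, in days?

900-1260 days

Base offense level for money laundering: 9.
Final offense level: 9.
Criminal history: 7 prior points → Category B (3-7).
Level 9 falls in the 6-10 band.
Grid: Level 6-10 × Category B = 900-1260 days.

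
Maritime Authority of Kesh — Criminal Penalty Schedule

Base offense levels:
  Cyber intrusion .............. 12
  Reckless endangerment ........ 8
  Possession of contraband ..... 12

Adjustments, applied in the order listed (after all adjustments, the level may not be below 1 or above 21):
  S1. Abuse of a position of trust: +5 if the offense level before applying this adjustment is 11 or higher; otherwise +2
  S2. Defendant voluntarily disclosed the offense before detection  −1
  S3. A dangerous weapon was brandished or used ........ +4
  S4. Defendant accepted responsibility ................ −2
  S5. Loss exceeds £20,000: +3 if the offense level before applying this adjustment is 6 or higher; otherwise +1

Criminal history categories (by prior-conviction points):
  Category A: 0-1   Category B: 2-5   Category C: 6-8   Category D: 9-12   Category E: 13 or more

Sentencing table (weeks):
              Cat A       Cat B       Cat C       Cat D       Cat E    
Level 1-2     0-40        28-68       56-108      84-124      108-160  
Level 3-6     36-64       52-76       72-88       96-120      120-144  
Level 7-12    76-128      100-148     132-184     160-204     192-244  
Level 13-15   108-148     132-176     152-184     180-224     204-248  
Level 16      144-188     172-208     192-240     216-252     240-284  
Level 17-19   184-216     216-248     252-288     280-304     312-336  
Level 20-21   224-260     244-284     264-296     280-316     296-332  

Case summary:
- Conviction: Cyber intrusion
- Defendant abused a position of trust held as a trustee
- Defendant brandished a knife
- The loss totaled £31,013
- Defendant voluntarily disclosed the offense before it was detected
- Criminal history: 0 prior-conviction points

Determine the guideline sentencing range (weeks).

Base offense level for cyber intrusion: 12.
S1 applies (level before this adjustment is 12 ≥ 11, so +5): 12 + 5 = 17.
S2 applies: 17 − 1 = 16.
S3 applies: 16 + 4 = 20.
S5 applies (level before this adjustment is 20 ≥ 6, so +3): 20 + 3 = 23.
Level 23 exceeds the maximum of 21; capped at 21.
Final offense level: 21.
Criminal history: 0 prior points → Category A (0-1).
Level 21 falls in the 20-21 band.
Grid: Level 20-21 × Category A = 224-260 weeks.

224-260 weeks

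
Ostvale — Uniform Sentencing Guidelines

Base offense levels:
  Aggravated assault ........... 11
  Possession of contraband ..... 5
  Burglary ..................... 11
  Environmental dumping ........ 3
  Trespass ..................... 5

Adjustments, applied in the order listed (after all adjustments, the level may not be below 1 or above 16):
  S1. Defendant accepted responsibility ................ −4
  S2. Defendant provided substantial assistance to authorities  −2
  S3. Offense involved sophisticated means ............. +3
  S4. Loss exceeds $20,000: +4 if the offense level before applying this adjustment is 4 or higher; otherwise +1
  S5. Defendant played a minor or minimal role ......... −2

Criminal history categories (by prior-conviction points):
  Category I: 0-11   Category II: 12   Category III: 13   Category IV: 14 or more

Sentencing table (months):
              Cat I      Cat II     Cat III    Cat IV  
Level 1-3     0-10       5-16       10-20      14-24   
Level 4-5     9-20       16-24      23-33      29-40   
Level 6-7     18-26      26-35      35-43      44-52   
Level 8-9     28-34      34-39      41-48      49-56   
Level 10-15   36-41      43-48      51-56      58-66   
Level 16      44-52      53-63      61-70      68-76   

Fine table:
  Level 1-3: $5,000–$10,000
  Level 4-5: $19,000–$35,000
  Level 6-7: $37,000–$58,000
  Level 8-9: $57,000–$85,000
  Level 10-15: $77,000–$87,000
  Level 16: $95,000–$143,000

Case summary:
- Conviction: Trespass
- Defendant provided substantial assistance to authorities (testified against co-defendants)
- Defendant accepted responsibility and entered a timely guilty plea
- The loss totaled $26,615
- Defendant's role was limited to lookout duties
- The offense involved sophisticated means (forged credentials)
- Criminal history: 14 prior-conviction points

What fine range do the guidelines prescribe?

Base offense level for trespass: 5.
S1 applies: 5 − 4 = 1.
S2 applies: 1 − 2 = -1.
S3 applies: -1 + 3 = 2.
S4 applies (level before this adjustment is 2 < 4, so +1): 2 + 1 = 3.
S5 applies: 3 − 2 = 1.
Final offense level: 1.
Level 1 falls in the 1-3 band.
Fine table: Level 1-3 → $5,000–$10,000.

$5,000–$10,000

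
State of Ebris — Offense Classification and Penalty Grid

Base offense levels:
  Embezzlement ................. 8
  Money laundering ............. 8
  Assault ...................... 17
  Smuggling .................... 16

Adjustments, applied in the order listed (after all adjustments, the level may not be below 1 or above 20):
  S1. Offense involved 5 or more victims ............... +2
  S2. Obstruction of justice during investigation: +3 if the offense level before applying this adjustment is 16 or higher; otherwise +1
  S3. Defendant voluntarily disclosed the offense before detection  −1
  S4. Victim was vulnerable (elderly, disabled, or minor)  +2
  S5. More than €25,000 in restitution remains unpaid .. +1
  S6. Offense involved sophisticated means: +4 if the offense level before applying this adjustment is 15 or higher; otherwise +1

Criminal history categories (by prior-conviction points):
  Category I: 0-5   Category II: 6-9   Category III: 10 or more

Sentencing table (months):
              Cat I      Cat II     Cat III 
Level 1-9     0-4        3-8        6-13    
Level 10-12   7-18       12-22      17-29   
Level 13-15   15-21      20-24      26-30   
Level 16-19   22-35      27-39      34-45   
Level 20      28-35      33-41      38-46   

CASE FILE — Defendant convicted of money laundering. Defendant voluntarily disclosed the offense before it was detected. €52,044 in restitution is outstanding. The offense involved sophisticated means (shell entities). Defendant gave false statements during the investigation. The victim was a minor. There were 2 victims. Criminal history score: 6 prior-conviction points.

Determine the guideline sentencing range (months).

Base offense level for money laundering: 8.
S1 does not apply.
S2 applies (level before this adjustment is 8 < 16, so +1): 8 + 1 = 9.
S3 applies: 9 − 1 = 8.
S4 applies: 8 + 2 = 10.
S5 applies: 10 + 1 = 11.
S6 applies (level before this adjustment is 11 < 15, so +1): 11 + 1 = 12.
Final offense level: 12.
Criminal history: 6 prior points → Category II (6-9).
Level 12 falls in the 10-12 band.
Grid: Level 10-12 × Category II = 12-22 months.

12-22 months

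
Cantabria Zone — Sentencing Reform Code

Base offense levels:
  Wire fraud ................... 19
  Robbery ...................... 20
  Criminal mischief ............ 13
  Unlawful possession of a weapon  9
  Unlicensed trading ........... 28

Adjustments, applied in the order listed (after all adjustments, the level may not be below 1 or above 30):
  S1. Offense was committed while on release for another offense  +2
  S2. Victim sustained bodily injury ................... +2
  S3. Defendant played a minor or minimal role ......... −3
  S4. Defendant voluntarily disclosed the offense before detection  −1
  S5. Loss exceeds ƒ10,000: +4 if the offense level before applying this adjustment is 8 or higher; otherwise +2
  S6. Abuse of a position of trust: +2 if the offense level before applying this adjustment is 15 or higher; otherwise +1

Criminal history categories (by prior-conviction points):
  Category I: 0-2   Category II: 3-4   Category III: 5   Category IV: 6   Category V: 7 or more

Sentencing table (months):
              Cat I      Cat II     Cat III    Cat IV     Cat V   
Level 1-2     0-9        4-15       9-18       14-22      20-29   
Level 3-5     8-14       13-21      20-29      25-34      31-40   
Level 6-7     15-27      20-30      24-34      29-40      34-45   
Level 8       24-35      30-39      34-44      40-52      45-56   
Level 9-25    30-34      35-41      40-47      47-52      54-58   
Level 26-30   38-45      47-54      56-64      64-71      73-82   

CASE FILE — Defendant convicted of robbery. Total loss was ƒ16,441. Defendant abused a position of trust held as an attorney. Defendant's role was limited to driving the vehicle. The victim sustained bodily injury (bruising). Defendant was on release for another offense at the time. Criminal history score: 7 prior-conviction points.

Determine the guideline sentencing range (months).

73-82 months

Base offense level for robbery: 20.
S1 applies: 20 + 2 = 22.
S2 applies: 22 + 2 = 24.
S3 applies: 24 − 3 = 21.
S4 does not apply.
S5 applies (level before this adjustment is 21 ≥ 8, so +4): 21 + 4 = 25.
S6 applies (level before this adjustment is 25 ≥ 15, so +2): 25 + 2 = 27.
Final offense level: 27.
Criminal history: 7 prior points → Category V (7+).
Level 27 falls in the 26-30 band.
Grid: Level 26-30 × Category V = 73-82 months.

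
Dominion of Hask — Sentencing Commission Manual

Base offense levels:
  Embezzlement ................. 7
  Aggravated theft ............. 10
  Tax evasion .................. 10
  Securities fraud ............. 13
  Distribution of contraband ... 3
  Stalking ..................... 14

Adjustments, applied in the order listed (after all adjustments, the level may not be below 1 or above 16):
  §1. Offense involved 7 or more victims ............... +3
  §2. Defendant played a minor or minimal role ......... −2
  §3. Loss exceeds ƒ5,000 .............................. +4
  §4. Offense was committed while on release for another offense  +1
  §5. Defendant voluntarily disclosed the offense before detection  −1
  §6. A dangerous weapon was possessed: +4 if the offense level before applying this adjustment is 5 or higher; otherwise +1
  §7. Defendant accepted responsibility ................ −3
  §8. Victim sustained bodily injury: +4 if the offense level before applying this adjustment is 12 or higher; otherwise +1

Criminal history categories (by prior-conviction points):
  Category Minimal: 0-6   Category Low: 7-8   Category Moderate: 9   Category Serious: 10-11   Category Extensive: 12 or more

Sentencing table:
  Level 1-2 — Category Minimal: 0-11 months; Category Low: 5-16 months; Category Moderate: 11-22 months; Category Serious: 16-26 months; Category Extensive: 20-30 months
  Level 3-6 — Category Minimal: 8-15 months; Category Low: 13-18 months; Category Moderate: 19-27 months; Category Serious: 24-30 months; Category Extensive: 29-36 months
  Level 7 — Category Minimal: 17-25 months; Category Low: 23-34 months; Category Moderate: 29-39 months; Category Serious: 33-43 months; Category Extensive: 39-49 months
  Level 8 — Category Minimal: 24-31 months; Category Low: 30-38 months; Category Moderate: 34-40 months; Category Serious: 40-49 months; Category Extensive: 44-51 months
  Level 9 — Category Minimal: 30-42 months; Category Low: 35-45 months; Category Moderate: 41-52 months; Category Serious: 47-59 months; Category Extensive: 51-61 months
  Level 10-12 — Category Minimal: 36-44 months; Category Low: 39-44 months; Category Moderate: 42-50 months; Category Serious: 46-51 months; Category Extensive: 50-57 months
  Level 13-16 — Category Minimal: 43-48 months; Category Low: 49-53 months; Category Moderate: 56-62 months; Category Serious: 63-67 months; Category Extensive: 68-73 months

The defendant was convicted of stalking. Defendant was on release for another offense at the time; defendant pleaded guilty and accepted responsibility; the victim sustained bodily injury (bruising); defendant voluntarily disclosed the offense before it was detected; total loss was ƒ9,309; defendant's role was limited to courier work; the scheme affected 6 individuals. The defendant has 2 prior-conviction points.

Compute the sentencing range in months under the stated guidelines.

43-48 months

Base offense level for stalking: 14.
§1 does not apply.
§2 applies: 14 − 2 = 12.
§3 applies: 12 + 4 = 16.
§4 applies: 16 + 1 = 17.
§5 applies: 17 − 1 = 16.
§6 does not apply.
§7 applies: 16 − 3 = 13.
§8 applies (level before this adjustment is 13 ≥ 12, so +4): 13 + 4 = 17.
Level 17 exceeds the maximum of 16; capped at 16.
Final offense level: 16.
Criminal history: 2 prior points → Category Minimal (0-6).
Level 16 falls in the 13-16 band.
Grid: Level 13-16 × Category Minimal = 43-48 months.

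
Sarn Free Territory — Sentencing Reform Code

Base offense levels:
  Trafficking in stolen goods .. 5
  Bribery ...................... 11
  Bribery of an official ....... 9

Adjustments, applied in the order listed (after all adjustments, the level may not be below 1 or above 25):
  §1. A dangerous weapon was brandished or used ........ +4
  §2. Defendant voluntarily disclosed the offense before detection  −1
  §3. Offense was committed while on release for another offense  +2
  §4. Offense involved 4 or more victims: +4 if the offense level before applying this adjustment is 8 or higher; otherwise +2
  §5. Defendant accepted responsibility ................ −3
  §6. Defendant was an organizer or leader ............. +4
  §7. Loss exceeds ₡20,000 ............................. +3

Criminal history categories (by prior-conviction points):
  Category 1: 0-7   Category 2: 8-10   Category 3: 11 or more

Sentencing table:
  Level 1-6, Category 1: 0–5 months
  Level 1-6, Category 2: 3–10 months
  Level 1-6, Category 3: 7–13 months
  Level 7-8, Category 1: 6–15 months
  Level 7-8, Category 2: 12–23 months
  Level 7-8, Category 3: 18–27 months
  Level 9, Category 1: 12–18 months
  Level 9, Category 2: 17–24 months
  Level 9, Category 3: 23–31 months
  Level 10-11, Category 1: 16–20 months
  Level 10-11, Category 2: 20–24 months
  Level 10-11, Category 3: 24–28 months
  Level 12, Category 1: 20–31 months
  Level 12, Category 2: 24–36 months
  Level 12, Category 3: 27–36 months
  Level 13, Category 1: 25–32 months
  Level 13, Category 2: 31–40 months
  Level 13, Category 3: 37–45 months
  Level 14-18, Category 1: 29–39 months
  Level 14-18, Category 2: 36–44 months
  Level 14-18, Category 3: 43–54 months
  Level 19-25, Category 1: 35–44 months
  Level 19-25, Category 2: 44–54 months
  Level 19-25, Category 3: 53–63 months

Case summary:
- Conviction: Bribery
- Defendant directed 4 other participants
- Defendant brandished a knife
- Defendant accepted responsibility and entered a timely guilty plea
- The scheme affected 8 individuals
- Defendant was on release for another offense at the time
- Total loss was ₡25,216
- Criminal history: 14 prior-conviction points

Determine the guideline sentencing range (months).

53-63 months

Base offense level for bribery: 11.
§1 applies: 11 + 4 = 15.
§3 applies: 15 + 2 = 17.
§4 applies (level before this adjustment is 17 ≥ 8, so +4): 17 + 4 = 21.
§5 applies: 21 − 3 = 18.
§6 applies: 18 + 4 = 22.
§7 applies: 22 + 3 = 25.
Final offense level: 25.
Criminal history: 14 prior points → Category 3 (11+).
Level 25 falls in the 19-25 band.
Grid: Level 19-25 × Category 3 = 53-63 months.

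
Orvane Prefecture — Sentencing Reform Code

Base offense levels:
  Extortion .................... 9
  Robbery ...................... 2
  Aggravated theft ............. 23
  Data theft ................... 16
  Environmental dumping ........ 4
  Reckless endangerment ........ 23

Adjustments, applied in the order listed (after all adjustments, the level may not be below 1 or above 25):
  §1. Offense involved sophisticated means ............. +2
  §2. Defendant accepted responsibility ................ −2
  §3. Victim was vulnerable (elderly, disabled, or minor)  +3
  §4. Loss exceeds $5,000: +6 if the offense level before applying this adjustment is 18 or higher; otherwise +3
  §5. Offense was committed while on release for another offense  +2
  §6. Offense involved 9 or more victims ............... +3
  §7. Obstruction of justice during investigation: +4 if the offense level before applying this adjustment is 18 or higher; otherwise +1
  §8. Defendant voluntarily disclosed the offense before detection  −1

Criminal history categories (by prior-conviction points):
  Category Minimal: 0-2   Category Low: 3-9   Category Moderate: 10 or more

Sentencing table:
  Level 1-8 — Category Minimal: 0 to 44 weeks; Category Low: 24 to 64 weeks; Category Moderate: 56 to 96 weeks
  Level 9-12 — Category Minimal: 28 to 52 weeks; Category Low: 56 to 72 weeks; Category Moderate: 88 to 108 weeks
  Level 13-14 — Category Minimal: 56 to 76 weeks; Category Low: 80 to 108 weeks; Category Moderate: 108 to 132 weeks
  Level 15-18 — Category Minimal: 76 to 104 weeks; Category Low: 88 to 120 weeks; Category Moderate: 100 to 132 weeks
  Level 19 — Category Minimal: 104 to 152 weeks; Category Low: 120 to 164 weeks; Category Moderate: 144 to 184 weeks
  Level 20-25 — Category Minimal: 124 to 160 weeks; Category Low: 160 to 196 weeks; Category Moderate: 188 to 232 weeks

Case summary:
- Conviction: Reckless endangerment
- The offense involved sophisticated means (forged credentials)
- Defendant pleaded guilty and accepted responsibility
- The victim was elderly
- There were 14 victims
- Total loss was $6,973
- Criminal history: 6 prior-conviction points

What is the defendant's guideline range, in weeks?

160-196 weeks

Base offense level for reckless endangerment: 23.
§1 applies: 23 + 2 = 25.
§2 applies: 25 − 2 = 23.
§3 applies: 23 + 3 = 26.
§4 applies (level before this adjustment is 26 ≥ 18, so +6): 26 + 6 = 32.
§6 applies: 32 + 3 = 35.
§8 does not apply.
Level 35 exceeds the maximum of 25; capped at 25.
Final offense level: 25.
Criminal history: 6 prior points → Category Low (3-9).
Level 25 falls in the 20-25 band.
Grid: Level 20-25 × Category Low = 160-196 weeks.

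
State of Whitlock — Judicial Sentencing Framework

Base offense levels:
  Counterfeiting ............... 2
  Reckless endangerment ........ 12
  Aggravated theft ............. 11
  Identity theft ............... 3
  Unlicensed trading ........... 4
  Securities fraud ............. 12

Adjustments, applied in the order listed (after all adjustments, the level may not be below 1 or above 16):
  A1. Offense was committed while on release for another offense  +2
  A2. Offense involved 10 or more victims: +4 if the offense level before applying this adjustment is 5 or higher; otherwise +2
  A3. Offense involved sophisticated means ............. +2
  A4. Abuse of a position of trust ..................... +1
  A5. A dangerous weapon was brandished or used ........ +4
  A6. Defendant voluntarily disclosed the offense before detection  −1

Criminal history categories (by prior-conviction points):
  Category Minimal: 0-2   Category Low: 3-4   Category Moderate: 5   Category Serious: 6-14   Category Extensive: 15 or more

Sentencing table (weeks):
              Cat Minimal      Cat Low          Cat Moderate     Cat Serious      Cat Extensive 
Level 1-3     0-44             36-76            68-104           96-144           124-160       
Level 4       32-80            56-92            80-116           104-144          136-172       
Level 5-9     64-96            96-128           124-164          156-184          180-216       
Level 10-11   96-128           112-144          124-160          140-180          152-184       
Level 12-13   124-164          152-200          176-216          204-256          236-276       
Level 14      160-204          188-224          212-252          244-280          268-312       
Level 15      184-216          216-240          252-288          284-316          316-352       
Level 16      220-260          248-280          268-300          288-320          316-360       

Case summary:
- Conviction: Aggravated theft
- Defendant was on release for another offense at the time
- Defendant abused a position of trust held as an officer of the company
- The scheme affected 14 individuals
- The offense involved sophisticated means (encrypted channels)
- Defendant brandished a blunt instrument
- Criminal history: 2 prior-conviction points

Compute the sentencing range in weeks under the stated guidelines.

220-260 weeks

Base offense level for aggravated theft: 11.
A1 applies: 11 + 2 = 13.
A2 applies (level before this adjustment is 13 ≥ 5, so +4): 13 + 4 = 17.
A3 applies: 17 + 2 = 19.
A4 applies: 19 + 1 = 20.
A5 applies: 20 + 4 = 24.
Level 24 exceeds the maximum of 16; capped at 16.
Final offense level: 16.
Criminal history: 2 prior points → Category Minimal (0-2).
Level 16 falls in the 16 band.
Grid: Level 16 × Category Minimal = 220-260 weeks.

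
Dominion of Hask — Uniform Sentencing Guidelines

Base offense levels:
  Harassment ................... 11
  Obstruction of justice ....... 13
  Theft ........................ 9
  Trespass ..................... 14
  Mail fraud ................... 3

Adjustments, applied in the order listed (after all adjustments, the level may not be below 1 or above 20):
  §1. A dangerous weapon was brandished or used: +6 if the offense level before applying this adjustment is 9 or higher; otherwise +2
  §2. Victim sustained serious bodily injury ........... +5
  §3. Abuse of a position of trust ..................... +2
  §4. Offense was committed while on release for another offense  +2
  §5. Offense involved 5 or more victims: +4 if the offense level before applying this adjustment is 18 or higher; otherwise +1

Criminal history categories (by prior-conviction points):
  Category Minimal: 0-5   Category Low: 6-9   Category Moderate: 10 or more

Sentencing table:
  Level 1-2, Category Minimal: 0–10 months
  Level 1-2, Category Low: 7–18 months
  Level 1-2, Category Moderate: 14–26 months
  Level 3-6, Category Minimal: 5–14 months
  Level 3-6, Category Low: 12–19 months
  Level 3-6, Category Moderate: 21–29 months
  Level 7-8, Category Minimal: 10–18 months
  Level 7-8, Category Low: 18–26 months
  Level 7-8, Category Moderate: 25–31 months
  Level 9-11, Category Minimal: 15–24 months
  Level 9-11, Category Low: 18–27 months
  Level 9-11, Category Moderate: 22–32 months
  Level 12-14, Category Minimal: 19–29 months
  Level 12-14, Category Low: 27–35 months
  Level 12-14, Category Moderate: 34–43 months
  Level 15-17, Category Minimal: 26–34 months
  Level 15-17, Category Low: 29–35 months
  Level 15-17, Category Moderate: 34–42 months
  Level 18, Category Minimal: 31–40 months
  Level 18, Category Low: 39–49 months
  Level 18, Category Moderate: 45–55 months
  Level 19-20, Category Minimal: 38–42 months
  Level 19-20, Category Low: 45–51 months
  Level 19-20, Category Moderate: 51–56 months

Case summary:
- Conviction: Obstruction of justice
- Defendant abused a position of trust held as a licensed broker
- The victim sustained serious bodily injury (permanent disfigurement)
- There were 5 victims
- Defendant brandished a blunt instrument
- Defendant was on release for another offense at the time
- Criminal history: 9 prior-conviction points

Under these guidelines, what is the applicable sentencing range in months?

Base offense level for obstruction of justice: 13.
§1 applies (level before this adjustment is 13 ≥ 9, so +6): 13 + 6 = 19.
§2 applies: 19 + 5 = 24.
§3 applies: 24 + 2 = 26.
§4 applies: 26 + 2 = 28.
§5 applies (level before this adjustment is 28 ≥ 18, so +4): 28 + 4 = 32.
Level 32 exceeds the maximum of 20; capped at 20.
Final offense level: 20.
Criminal history: 9 prior points → Category Low (6-9).
Level 20 falls in the 19-20 band.
Grid: Level 19-20 × Category Low = 45-51 months.

45-51 months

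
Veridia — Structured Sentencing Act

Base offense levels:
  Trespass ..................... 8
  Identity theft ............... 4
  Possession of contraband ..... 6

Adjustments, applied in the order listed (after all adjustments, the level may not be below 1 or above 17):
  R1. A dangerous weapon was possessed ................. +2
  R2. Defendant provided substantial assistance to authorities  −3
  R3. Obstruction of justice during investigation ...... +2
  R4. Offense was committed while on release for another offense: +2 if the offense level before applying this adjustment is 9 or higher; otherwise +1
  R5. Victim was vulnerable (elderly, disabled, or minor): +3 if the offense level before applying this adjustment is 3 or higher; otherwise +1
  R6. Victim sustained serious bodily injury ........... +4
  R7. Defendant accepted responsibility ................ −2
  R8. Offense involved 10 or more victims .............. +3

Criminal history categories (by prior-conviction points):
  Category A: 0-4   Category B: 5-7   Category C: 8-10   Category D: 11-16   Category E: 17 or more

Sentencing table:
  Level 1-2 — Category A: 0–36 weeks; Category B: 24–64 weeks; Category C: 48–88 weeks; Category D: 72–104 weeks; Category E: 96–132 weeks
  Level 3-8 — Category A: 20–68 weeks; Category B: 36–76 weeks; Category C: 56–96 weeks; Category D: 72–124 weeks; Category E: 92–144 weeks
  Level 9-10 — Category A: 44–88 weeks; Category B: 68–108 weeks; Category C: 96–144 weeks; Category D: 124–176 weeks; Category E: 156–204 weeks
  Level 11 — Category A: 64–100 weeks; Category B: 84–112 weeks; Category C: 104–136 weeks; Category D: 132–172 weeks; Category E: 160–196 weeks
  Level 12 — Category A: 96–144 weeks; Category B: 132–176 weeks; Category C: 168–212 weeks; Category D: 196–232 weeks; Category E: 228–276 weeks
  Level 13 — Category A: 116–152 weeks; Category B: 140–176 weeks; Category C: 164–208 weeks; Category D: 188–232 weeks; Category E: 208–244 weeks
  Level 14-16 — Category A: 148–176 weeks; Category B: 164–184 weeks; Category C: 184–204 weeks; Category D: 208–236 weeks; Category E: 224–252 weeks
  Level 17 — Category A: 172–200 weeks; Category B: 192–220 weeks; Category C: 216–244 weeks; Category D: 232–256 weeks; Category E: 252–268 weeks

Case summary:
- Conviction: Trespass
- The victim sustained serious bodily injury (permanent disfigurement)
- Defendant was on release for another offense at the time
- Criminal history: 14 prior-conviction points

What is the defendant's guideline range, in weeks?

188-232 weeks

Base offense level for trespass: 8.
R3 does not apply.
R4 applies (level before this adjustment is 8 < 9, so +1): 8 + 1 = 9.
R5 does not apply.
R6 applies: 9 + 4 = 13.
R8 does not apply.
Final offense level: 13.
Criminal history: 14 prior points → Category D (11-16).
Level 13 falls in the 13 band.
Grid: Level 13 × Category D = 188-232 weeks.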